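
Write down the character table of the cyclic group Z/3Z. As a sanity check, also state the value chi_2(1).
Character table of Z/3Z (irreps indexed chi_0,...,chi_2 with chi_k(m) = zeta_3^(k*m), zeta_3 = exp(2*pi*i/3)):
  irrep \ class  {0} (size 1)  {1} (size 1)    {2} (size 1)  
  chi_0          1             1               1             
  chi_1          1             exp(2*I*pi/3)   exp(-2*I*pi/3)
  chi_2          1             exp(-2*I*pi/3)  exp(2*I*pi/3) 

Spot check: chi_2(1) = zeta_3^(2*1) = zeta_3^2 = exp(-2*I*pi/3).

Solution. Z/3Z is abelian, so all 3 irreducible complex representations are 1-dimensional. They are given by chi_k(m) = zeta_3^(k*m) for k = 0,...,2. Row orthogonality: sum_m chi_k(m) conj(chi_l(m)) = 3 * [k = l].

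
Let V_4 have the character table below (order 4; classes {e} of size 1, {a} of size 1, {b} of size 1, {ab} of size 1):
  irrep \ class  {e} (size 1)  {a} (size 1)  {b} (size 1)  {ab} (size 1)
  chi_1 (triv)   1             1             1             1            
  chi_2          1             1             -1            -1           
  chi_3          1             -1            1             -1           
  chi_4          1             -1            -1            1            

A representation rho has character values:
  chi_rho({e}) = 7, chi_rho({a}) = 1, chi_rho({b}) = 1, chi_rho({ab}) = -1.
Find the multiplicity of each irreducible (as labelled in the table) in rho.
Multiplicities: chi_1: 2, chi_2: 2, chi_3: 2, chi_4: 1.

Justification: Use <chi_rho, chi> = (1/|G|) sum_C |C| * chi_rho(C) * conj(chi(C)) with |G| = 4 for each irreducible chi in the table:
  <chi_rho, chi_1> = (1/4)[1*(7)*conj(1) + 1*(1)*conj(1) + 1*(1)*conj(1) + 1*(-1)*conj(1)]
      = (1/4)[(7) + (1) + (1) + (-1)] = 8/4 = 2
  <chi_rho, chi_2> = (1/4)[1*(7)*conj(1) + 1*(1)*conj(1) + 1*(1)*conj(-1) + 1*(-1)*conj(-1)]
      = (1/4)[(7) + (1) + (-1) + (1)] = 8/4 = 2
  <chi_rho, chi_3> = (1/4)[1*(7)*conj(1) + 1*(1)*conj(-1) + 1*(1)*conj(1) + 1*(-1)*conj(-1)]
      = (1/4)[(7) + (-1) + (1) + (1)] = 8/4 = 2
  <chi_rho, chi_4> = (1/4)[1*(7)*conj(1) + 1*(1)*conj(-1) + 1*(1)*conj(-1) + 1*(-1)*conj(1)]
      = (1/4)[(7) + (-1) + (-1) + (-1)] = 4/4 = 1
Dimension check: dim(rho) = sum (mult * dim) = 2*1 + 2*1 + 2*1 + 1*1 = 7 = chi_rho(e) = 7.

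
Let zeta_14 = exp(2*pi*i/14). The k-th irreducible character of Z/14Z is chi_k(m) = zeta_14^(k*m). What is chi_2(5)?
chi_2(5) = zeta_14^10 = exp(-4*I*pi/7)

Explanation: chi_2(5) = zeta_14^(2*5) = zeta_14^10. Since zeta_14^14 = 1, this equals zeta_14^10 = exp(2*pi*i*10/14) = exp(-4*I*pi/7).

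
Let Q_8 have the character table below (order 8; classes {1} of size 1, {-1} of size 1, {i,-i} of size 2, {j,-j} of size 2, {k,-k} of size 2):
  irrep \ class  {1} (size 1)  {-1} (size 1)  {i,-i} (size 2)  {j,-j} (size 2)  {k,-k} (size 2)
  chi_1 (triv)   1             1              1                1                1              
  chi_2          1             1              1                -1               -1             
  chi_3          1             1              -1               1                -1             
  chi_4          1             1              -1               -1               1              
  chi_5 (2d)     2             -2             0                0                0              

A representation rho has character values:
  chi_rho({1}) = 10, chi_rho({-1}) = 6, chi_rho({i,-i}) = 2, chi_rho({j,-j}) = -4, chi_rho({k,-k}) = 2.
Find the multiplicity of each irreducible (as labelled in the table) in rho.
Multiplicities: chi_1: 2, chi_2: 3, chi_3: 0, chi_4: 3, chi_5: 1.

Details: Use <chi_rho, chi> = (1/|G|) sum_C |C| * chi_rho(C) * conj(chi(C)) with |G| = 8 for each irreducible chi in the table:
  <chi_rho, chi_1> = (1/8)[1*(10)*conj(1) + 1*(6)*conj(1) + 2*(2)*conj(1) + 2*(-4)*conj(1) + 2*(2)*conj(1)]
      = (1/8)[(10) + (6) + (4) + (-8) + (4)] = 16/8 = 2
  <chi_rho, chi_2> = (1/8)[1*(10)*conj(1) + 1*(6)*conj(1) + 2*(2)*conj(1) + 2*(-4)*conj(-1) + 2*(2)*conj(-1)]
      = (1/8)[(10) + (6) + (4) + (8) + (-4)] = 24/8 = 3
  <chi_rho, chi_3> = (1/8)[1*(10)*conj(1) + 1*(6)*conj(1) + 2*(2)*conj(-1) + 2*(-4)*conj(1) + 2*(2)*conj(-1)]
      = (1/8)[(10) + (6) + (-4) + (-8) + (-4)] = 0/8 = 0
  <chi_rho, chi_4> = (1/8)[1*(10)*conj(1) + 1*(6)*conj(1) + 2*(2)*conj(-1) + 2*(-4)*conj(-1) + 2*(2)*conj(1)]
      = (1/8)[(10) + (6) + (-4) + (8) + (4)] = 24/8 = 3
  <chi_rho, chi_5> = (1/8)[1*(10)*conj(2) + 1*(6)*conj(-2) + 2*(2)*conj(0) + 2*(-4)*conj(0) + 2*(2)*conj(0)]
      = (1/8)[(20) + (-12) + (0) + (0) + (0)] = 8/8 = 1
Dimension check: dim(rho) = sum (mult * dim) = 2*1 + 3*1 + 0*1 + 3*1 + 1*2 = 10 = chi_rho(e) = 10.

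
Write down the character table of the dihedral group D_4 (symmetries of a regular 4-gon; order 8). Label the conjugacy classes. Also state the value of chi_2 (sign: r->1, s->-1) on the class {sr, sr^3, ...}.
Conjugacy classes: {e} of size 1, {r^2} of size 1, {r^1, r^3} of size 2, {s, sr^2, ...} of size 2, {sr, sr^3, ...} of size 2.
Character table:
  irrep \ class              {e} (size 1)  {r^2} (size 1)  {r^1, r^3} (size 2)  {s, sr^2, ...} (size 2)  {sr, sr^3, ...} (size 2)
  chi_1 (triv)               1             1               1                    1                        1                       
  chi_2 (sign: r->1, s->-1)  1             1               1                    -1                       -1                      
  chi_3 (r->-1, s->1)        1             1               -1                   1                        -1                      
  chi_4 (r->-1, s->-1)       1             1               -1                   -1                       1                       
  chi_5 (2d, j=1)            2             -2              0                    0                        0                       

Spot check: chi_2 (sign: r->1, s->-1) on {sr, sr^3, ...} = -1.

D_4 has order 2*4 = 8 with 5 conjugacy classes, hence 5 irreducibles. Sum of squared dims 1 + 1 + 1 + 1 + 4 = 8 = |G|. Linear characters come from the abelianisation; the 2-dimensional irreps have character r^k -> 2*cos(2*pi*j*k/4), reflections -> 0.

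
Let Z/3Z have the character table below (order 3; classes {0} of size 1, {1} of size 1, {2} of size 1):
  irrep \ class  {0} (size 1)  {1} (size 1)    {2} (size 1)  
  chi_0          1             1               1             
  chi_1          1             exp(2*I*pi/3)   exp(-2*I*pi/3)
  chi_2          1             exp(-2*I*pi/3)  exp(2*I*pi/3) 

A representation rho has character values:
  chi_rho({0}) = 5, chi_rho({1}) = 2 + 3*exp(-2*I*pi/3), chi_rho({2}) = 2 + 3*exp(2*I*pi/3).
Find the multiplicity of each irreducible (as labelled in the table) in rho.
Multiplicities: chi_0: 2, chi_1: 0, chi_2: 3.

Proof sketch: Use <chi_rho, chi> = (1/|G|) sum_C |C| * chi_rho(C) * conj(chi(C)) with |G| = 3 for each irreducible chi in the table:
  <chi_rho, chi_0> = (1/3)[1*(5)*conj(1) + 1*(2 + 3*exp(-2*I*pi/3))*conj(1) + 1*(2 + 3*exp(2*I*pi/3))*conj(1)]
      = (1/3)[(5) + (2 + 3*exp(-2*I*pi/3)) + (2 + 3*exp(2*I*pi/3))] = 6/3 = 2
  <chi_rho, chi_1> = (1/3)[1*(5)*conj(1) + 1*(2 + 3*exp(-2*I*pi/3))*conj(exp(2*I*pi/3)) + 1*(2 + 3*exp(2*I*pi/3))*conj(exp(-2*I*pi/3))]
      = (1/3)[(5) + (2*exp(-2*I*pi/3) + 3*exp(2*I*pi/3)) + (3*exp(-2*I*pi/3) + 2*exp(2*I*pi/3))] = 0/3 = 0
  <chi_rho, chi_2> = (1/3)[1*(5)*conj(1) + 1*(2 + 3*exp(-2*I*pi/3))*conj(exp(-2*I*pi/3)) + 1*(2 + 3*exp(2*I*pi/3))*conj(exp(2*I*pi/3))]
      = (1/3)[(5) + (3 + 2*exp(2*I*pi/3)) + (3 + 2*exp(-2*I*pi/3))] = 9/3 = 3
(Exp terms are combined using exp(i*s)*conj(exp(i*t)) = exp(i*(s-t)), and sums of them are collapsed using the identity that for every m > 1 the m distinct m-th roots of unity sum to 0, e.g. 1 + exp(2*I*pi/3) + exp(-2*I*pi/3) = 0.)
Dimension check: dim(rho) = sum (mult * dim) = 2*1 + 0*1 + 3*1 = 5 = chi_rho(e) = 5.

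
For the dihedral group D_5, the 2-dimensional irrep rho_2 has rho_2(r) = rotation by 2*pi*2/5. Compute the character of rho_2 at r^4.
chi_{rho_2}(r^4) = 2*cos(2*pi*2*4/5) = -sqrt(5)/2 - 1/2

rho_2(r^4) is rotation by angle 2*pi*2*4/5, whose trace is 2*cos(2*pi*2*4/5) = -sqrt(5)/2 - 1/2.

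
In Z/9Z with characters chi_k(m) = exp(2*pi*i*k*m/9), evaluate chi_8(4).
chi_8(4) = zeta_9^32 = exp(-8*I*pi/9)

Derivation: chi_8(4) = zeta_9^(8*4) = zeta_9^32. Since zeta_9^9 = 1, this equals zeta_9^5 = exp(2*pi*i*5/9) = exp(-8*I*pi/9).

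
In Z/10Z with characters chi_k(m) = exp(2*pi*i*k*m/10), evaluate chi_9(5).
chi_9(5) = zeta_10^45 = -1

Proof sketch: chi_9(5) = zeta_10^(9*5) = zeta_10^45. Since zeta_10^10 = 1, this equals zeta_10^5 = exp(2*pi*i*5/10) = -1.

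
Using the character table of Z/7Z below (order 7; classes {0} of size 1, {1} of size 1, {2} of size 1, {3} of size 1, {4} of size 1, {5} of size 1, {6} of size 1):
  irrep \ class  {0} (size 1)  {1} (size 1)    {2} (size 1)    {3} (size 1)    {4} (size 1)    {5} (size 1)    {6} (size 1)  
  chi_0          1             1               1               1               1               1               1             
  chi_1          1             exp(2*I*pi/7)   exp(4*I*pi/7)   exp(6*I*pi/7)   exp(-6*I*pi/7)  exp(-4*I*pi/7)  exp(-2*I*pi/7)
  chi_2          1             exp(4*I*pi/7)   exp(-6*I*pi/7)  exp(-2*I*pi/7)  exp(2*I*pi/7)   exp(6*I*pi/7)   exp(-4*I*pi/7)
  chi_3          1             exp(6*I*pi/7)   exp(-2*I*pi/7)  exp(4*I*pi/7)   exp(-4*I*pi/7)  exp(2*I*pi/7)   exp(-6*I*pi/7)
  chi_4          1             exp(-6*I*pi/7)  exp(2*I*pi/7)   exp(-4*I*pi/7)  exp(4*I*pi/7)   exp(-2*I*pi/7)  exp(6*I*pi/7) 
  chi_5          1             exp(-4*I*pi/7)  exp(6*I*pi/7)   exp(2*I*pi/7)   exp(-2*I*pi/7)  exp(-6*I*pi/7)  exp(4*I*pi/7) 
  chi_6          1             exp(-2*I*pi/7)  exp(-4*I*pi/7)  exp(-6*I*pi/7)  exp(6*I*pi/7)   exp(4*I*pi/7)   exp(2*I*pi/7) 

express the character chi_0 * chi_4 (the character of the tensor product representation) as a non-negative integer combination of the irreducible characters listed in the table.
chi_0 tensor chi_4 = chi_4 (all other irreducibles have multiplicity 0).

Solution. The character of a tensor product is the pointwise product (chi_0 * chi_4)(C) = chi_0(C) * chi_4(C):
  {0}: (1)*(1), {1}: (1)*(exp(-6*I*pi/7)), {2}: (1)*(exp(2*I*pi/7)), {3}: (1)*(exp(-4*I*pi/7)), {4}: (1)*(exp(4*I*pi/7)), {5}: (1)*(exp(-2*I*pi/7)), {6}: (1)*(exp(6*I*pi/7))
so (chi_0 * chi_4) takes values
  {0} -> 1, {1} -> exp(-6*I*pi/7), {2} -> exp(2*I*pi/7), {3} -> exp(-4*I*pi/7), {4} -> exp(4*I*pi/7), {5} -> exp(-2*I*pi/7), {6} -> exp(6*I*pi/7).
Now take the inner product of this character with each irreducible chi from the table, <chi_0*chi_4, chi> = (1/7) sum_C |C| (chi_0*chi_4)(C) conj(chi(C)):
  <chi_0*chi_4, chi_0> = (1/7)[1*(1)*conj(1) + 1*(exp(-6*I*pi/7))*conj(1) + 1*(exp(2*I*pi/7))*conj(1) + 1*(exp(-4*I*pi/7))*conj(1) + 1*(exp(4*I*pi/7))*conj(1) + 1*(exp(-2*I*pi/7))*conj(1) + 1*(exp(6*I*pi/7))*conj(1)]
      = (1/7)[(1) + (exp(-6*I*pi/7)) + (exp(2*I*pi/7)) + (exp(-4*I*pi/7)) + (exp(4*I*pi/7)) + (exp(-2*I*pi/7)) + (exp(6*I*pi/7))] = 0/7 = 0
  <chi_0*chi_4, chi_1> = (1/7)[1*(1)*conj(1) + 1*(exp(-6*I*pi/7))*conj(exp(2*I*pi/7)) + 1*(exp(2*I*pi/7))*conj(exp(4*I*pi/7)) + 1*(exp(-4*I*pi/7))*conj(exp(6*I*pi/7)) + 1*(exp(4*I*pi/7))*conj(exp(-6*I*pi/7)) + 1*(exp(-2*I*pi/7))*conj(exp(-4*I*pi/7)) + 1*(exp(6*I*pi/7))*conj(exp(-2*I*pi/7))]
      = (1/7)[(1) + (exp(6*I*pi/7)) + (exp(-2*I*pi/7)) + (exp(4*I*pi/7)) + (exp(-4*I*pi/7)) + (exp(2*I*pi/7)) + (exp(-6*I*pi/7))] = 0/7 = 0
  <chi_0*chi_4, chi_2> = (1/7)[1*(1)*conj(1) + 1*(exp(-6*I*pi/7))*conj(exp(4*I*pi/7)) + 1*(exp(2*I*pi/7))*conj(exp(-6*I*pi/7)) + 1*(exp(-4*I*pi/7))*conj(exp(-2*I*pi/7)) + 1*(exp(4*I*pi/7))*conj(exp(2*I*pi/7)) + 1*(exp(-2*I*pi/7))*conj(exp(6*I*pi/7)) + 1*(exp(6*I*pi/7))*conj(exp(-4*I*pi/7))]
      = (1/7)[(1) + (exp(4*I*pi/7)) + (exp(-6*I*pi/7)) + (exp(-2*I*pi/7)) + (exp(2*I*pi/7)) + (exp(6*I*pi/7)) + (exp(-4*I*pi/7))] = 0/7 = 0
  <chi_0*chi_4, chi_3> = (1/7)[1*(1)*conj(1) + 1*(exp(-6*I*pi/7))*conj(exp(6*I*pi/7)) + 1*(exp(2*I*pi/7))*conj(exp(-2*I*pi/7)) + 1*(exp(-4*I*pi/7))*conj(exp(4*I*pi/7)) + 1*(exp(4*I*pi/7))*conj(exp(-4*I*pi/7)) + 1*(exp(-2*I*pi/7))*conj(exp(2*I*pi/7)) + 1*(exp(6*I*pi/7))*conj(exp(-6*I*pi/7))]
      = (1/7)[(1) + (exp(2*I*pi/7)) + (exp(4*I*pi/7)) + (exp(6*I*pi/7)) + (exp(-6*I*pi/7)) + (exp(-4*I*pi/7)) + (exp(-2*I*pi/7))] = 0/7 = 0
  <chi_0*chi_4, chi_4> = (1/7)[1*(1)*conj(1) + 1*(exp(-6*I*pi/7))*conj(exp(-6*I*pi/7)) + 1*(exp(2*I*pi/7))*conj(exp(2*I*pi/7)) + 1*(exp(-4*I*pi/7))*conj(exp(-4*I*pi/7)) + 1*(exp(4*I*pi/7))*conj(exp(4*I*pi/7)) + 1*(exp(-2*I*pi/7))*conj(exp(-2*I*pi/7)) + 1*(exp(6*I*pi/7))*conj(exp(6*I*pi/7))]
      = (1/7)[(1) + (1) + (1) + (1) + (1) + (1) + (1)] = 7/7 = 1
  <chi_0*chi_4, chi_5> = (1/7)[1*(1)*conj(1) + 1*(exp(-6*I*pi/7))*conj(exp(-4*I*pi/7)) + 1*(exp(2*I*pi/7))*conj(exp(6*I*pi/7)) + 1*(exp(-4*I*pi/7))*conj(exp(2*I*pi/7)) + 1*(exp(4*I*pi/7))*conj(exp(-2*I*pi/7)) + 1*(exp(-2*I*pi/7))*conj(exp(-6*I*pi/7)) + 1*(exp(6*I*pi/7))*conj(exp(4*I*pi/7))]
      = (1/7)[(1) + (exp(-2*I*pi/7)) + (exp(-4*I*pi/7)) + (exp(-6*I*pi/7)) + (exp(6*I*pi/7)) + (exp(4*I*pi/7)) + (exp(2*I*pi/7))] = 0/7 = 0
  <chi_0*chi_4, chi_6> = (1/7)[1*(1)*conj(1) + 1*(exp(-6*I*pi/7))*conj(exp(-2*I*pi/7)) + 1*(exp(2*I*pi/7))*conj(exp(-4*I*pi/7)) + 1*(exp(-4*I*pi/7))*conj(exp(-6*I*pi/7)) + 1*(exp(4*I*pi/7))*conj(exp(6*I*pi/7)) + 1*(exp(-2*I*pi/7))*conj(exp(4*I*pi/7)) + 1*(exp(6*I*pi/7))*conj(exp(2*I*pi/7))]
      = (1/7)[(1) + (exp(-4*I*pi/7)) + (exp(6*I*pi/7)) + (exp(2*I*pi/7)) + (exp(-2*I*pi/7)) + (exp(-6*I*pi/7)) + (exp(4*I*pi/7))] = 0/7 = 0
(Exp terms are combined using exp(i*s)*conj(exp(i*t)) = exp(i*(s-t)), and sums of them are collapsed using the identity that for every m > 1 the m distinct m-th roots of unity sum to 0, e.g. 1 + exp(2*I*pi/3) + exp(-2*I*pi/3) = 0.)
Hence the multiplicities are chi_4: 1. Dimension check: dim(chi_0)*dim(chi_4) = 1*1 = 1 and sum (mult * dim) = 1*1 = 1.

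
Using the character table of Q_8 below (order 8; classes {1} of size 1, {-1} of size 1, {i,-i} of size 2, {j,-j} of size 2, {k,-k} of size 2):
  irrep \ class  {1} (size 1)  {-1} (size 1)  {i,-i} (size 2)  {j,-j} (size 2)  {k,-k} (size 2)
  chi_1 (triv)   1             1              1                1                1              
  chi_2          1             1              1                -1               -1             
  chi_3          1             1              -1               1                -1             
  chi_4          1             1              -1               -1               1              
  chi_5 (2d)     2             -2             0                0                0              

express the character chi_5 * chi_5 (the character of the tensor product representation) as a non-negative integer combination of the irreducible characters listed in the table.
chi_5 tensor chi_5 = chi_1 + chi_2 + chi_3 + chi_4 (all other irreducibles have multiplicity 0).

Why: The character of a tensor product is the pointwise product (chi_5 * chi_5)(C) = chi_5(C) * chi_5(C):
  {1}: (2)*(2), {-1}: (-2)*(-2), {i,-i}: (0)*(0), {j,-j}: (0)*(0), {k,-k}: (0)*(0)
so (chi_5 * chi_5) takes values
  {1} -> 4, {-1} -> 4, {i,-i} -> 0, {j,-j} -> 0, {k,-k} -> 0.
Now take the inner product of this character with each irreducible chi from the table, <chi_5*chi_5, chi> = (1/8) sum_C |C| (chi_5*chi_5)(C) conj(chi(C)):
  <chi_5*chi_5, chi_1> = (1/8)[1*(4)*conj(1) + 1*(4)*conj(1) + 2*(0)*conj(1) + 2*(0)*conj(1) + 2*(0)*conj(1)]
      = (1/8)[(4) + (4) + (0) + (0) + (0)] = 8/8 = 1
  <chi_5*chi_5, chi_2> = (1/8)[1*(4)*conj(1) + 1*(4)*conj(1) + 2*(0)*conj(1) + 2*(0)*conj(-1) + 2*(0)*conj(-1)]
      = (1/8)[(4) + (4) + (0) + (0) + (0)] = 8/8 = 1
  <chi_5*chi_5, chi_3> = (1/8)[1*(4)*conj(1) + 1*(4)*conj(1) + 2*(0)*conj(-1) + 2*(0)*conj(1) + 2*(0)*conj(-1)]
      = (1/8)[(4) + (4) + (0) + (0) + (0)] = 8/8 = 1
  <chi_5*chi_5, chi_4> = (1/8)[1*(4)*conj(1) + 1*(4)*conj(1) + 2*(0)*conj(-1) + 2*(0)*conj(-1) + 2*(0)*conj(1)]
      = (1/8)[(4) + (4) + (0) + (0) + (0)] = 8/8 = 1
  <chi_5*chi_5, chi_5> = (1/8)[1*(4)*conj(2) + 1*(4)*conj(-2) + 2*(0)*conj(0) + 2*(0)*conj(0) + 2*(0)*conj(0)]
      = (1/8)[(8) + (-8) + (0) + (0) + (0)] = 0/8 = 0
Hence the multiplicities are chi_1: 1, chi_2: 1, chi_3: 1, chi_4: 1. Dimension check: dim(chi_5)*dim(chi_5) = 2*2 = 4 and sum (mult * dim) = 1*1 + 1*1 + 1*1 + 1*1 = 4.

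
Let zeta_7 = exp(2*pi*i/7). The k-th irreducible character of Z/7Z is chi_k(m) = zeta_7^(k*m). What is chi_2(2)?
chi_2(2) = zeta_7^4 = exp(-6*I*pi/7)

Why: chi_2(2) = zeta_7^(2*2) = zeta_7^4. Since zeta_7^7 = 1, this equals zeta_7^4 = exp(2*pi*i*4/7) = exp(-6*I*pi/7).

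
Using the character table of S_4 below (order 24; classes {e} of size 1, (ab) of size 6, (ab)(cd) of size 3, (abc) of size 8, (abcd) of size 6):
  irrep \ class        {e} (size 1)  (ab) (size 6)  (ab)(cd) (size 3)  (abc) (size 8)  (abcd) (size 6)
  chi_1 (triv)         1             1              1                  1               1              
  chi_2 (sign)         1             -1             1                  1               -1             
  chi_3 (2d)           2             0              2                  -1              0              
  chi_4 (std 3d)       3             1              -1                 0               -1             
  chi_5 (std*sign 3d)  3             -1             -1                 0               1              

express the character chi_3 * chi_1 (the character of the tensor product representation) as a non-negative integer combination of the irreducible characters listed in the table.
chi_3 tensor chi_1 = chi_3 (all other irreducibles have multiplicity 0).

Justification: The character of a tensor product is the pointwise product (chi_3 * chi_1)(C) = chi_3(C) * chi_1(C):
  {e}: (2)*(1), (ab): (0)*(1), (ab)(cd): (2)*(1), (abc): (-1)*(1), (abcd): (0)*(1)
so (chi_3 * chi_1) takes values
  {e} -> 2, (ab) -> 0, (ab)(cd) -> 2, (abc) -> -1, (abcd) -> 0.
Now take the inner product of this character with each irreducible chi from the table, <chi_3*chi_1, chi> = (1/24) sum_C |C| (chi_3*chi_1)(C) conj(chi(C)):
  <chi_3*chi_1, chi_1> = (1/24)[1*(2)*conj(1) + 6*(0)*conj(1) + 3*(2)*conj(1) + 8*(-1)*conj(1) + 6*(0)*conj(1)]
      = (1/24)[(2) + (0) + (6) + (-8) + (0)] = 0/24 = 0
  <chi_3*chi_1, chi_2> = (1/24)[1*(2)*conj(1) + 6*(0)*conj(-1) + 3*(2)*conj(1) + 8*(-1)*conj(1) + 6*(0)*conj(-1)]
      = (1/24)[(2) + (0) + (6) + (-8) + (0)] = 0/24 = 0
  <chi_3*chi_1, chi_3> = (1/24)[1*(2)*conj(2) + 6*(0)*conj(0) + 3*(2)*conj(2) + 8*(-1)*conj(-1) + 6*(0)*conj(0)]
      = (1/24)[(4) + (0) + (12) + (8) + (0)] = 24/24 = 1
  <chi_3*chi_1, chi_4> = (1/24)[1*(2)*conj(3) + 6*(0)*conj(1) + 3*(2)*conj(-1) + 8*(-1)*conj(0) + 6*(0)*conj(-1)]
      = (1/24)[(6) + (0) + (-6) + (0) + (0)] = 0/24 = 0
  <chi_3*chi_1, chi_5> = (1/24)[1*(2)*conj(3) + 6*(0)*conj(-1) + 3*(2)*conj(-1) + 8*(-1)*conj(0) + 6*(0)*conj(1)]
      = (1/24)[(6) + (0) + (-6) + (0) + (0)] = 0/24 = 0
Hence the multiplicities are chi_3: 1. Dimension check: dim(chi_3)*dim(chi_1) = 2*1 = 2 and sum (mult * dim) = 1*2 = 2.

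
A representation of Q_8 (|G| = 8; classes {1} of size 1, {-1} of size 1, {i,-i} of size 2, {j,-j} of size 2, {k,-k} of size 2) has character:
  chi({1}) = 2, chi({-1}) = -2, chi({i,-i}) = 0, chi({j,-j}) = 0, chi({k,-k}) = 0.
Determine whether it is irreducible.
Irreducible: <chi, chi> = 1.

Argument: <chi, chi> = (1/|G|) sum_C |C| * |chi(C)|^2 = (1/8)[1*|2|^2 + 1*|-2|^2 + 2*|0|^2 + 2*|0|^2 + 2*|0|^2]
  = (1/8)[(4) + (4) + (0) + (0) + (0)] = 8/8 = 1.
A character is irreducible iff <chi, chi> = 1, so this representation is irreducible.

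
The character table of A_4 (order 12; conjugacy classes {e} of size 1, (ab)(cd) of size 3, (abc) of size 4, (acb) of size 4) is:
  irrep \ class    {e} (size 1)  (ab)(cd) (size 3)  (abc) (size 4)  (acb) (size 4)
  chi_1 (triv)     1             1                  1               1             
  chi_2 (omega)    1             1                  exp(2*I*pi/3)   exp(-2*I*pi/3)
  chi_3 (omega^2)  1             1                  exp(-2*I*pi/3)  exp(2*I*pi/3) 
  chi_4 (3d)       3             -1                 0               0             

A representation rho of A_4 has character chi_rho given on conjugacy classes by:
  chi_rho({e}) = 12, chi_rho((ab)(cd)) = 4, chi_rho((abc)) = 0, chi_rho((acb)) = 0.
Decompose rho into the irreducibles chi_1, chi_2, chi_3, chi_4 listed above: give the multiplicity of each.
Multiplicities: chi_1: 2, chi_2: 2, chi_3: 2, chi_4: 2.

Why: Use <chi_rho, chi> = (1/|G|) sum_C |C| * chi_rho(C) * conj(chi(C)) with |G| = 12 for each irreducible chi in the table:
  <chi_rho, chi_1> = (1/12)[1*(12)*conj(1) + 3*(4)*conj(1) + 4*(0)*conj(1) + 4*(0)*conj(1)]
      = (1/12)[(12) + (12) + (0) + (0)] = 24/12 = 2
  <chi_rho, chi_2> = (1/12)[1*(12)*conj(1) + 3*(4)*conj(1) + 4*(0)*conj(exp(2*I*pi/3)) + 4*(0)*conj(exp(-2*I*pi/3))]
      = (1/12)[(12) + (12) + (0) + (0)] = 24/12 = 2
  <chi_rho, chi_3> = (1/12)[1*(12)*conj(1) + 3*(4)*conj(1) + 4*(0)*conj(exp(-2*I*pi/3)) + 4*(0)*conj(exp(2*I*pi/3))]
      = (1/12)[(12) + (12) + (0) + (0)] = 24/12 = 2
  <chi_rho, chi_4> = (1/12)[1*(12)*conj(3) + 3*(4)*conj(-1) + 4*(0)*conj(0) + 4*(0)*conj(0)]
      = (1/12)[(36) + (-12) + (0) + (0)] = 24/12 = 2
(Exp terms are combined using exp(i*s)*conj(exp(i*t)) = exp(i*(s-t)), and sums of them are collapsed using the identity that for every m > 1 the m distinct m-th roots of unity sum to 0, e.g. 1 + exp(2*I*pi/3) + exp(-2*I*pi/3) = 0.)
Dimension check: dim(rho) = sum (mult * dim) = 2*1 + 2*1 + 2*1 + 2*3 = 12 = chi_rho(e) = 12.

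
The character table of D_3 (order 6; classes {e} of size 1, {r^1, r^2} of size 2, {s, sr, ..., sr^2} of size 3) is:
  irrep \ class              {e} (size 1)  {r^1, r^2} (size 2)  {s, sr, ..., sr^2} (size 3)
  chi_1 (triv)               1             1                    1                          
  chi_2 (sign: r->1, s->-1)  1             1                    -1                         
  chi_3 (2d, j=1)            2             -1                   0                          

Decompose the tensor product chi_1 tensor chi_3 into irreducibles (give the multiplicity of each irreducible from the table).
chi_1 tensor chi_3 = chi_3 (all other irreducibles have multiplicity 0).

Reasoning: The character of a tensor product is the pointwise product (chi_1 * chi_3)(C) = chi_1(C) * chi_3(C):
  {e}: (1)*(2), {r^1, r^2}: (1)*(-1), {s, sr, ..., sr^2}: (1)*(0)
so (chi_1 * chi_3) takes values
  {e} -> 2, {r^1, r^2} -> -1, {s, sr, ..., sr^2} -> 0.
Now take the inner product of this character with each irreducible chi from the table, <chi_1*chi_3, chi> = (1/6) sum_C |C| (chi_1*chi_3)(C) conj(chi(C)):
  <chi_1*chi_3, chi_1> = (1/6)[1*(2)*conj(1) + 2*(-1)*conj(1) + 3*(0)*conj(1)]
      = (1/6)[(2) + (-2) + (0)] = 0/6 = 0
  <chi_1*chi_3, chi_2> = (1/6)[1*(2)*conj(1) + 2*(-1)*conj(1) + 3*(0)*conj(-1)]
      = (1/6)[(2) + (-2) + (0)] = 0/6 = 0
  <chi_1*chi_3, chi_3> = (1/6)[1*(2)*conj(2) + 2*(-1)*conj(-1) + 3*(0)*conj(0)]
      = (1/6)[(4) + (2) + (0)] = 6/6 = 1
Hence the multiplicities are chi_3: 1. Dimension check: dim(chi_1)*dim(chi_3) = 1*2 = 2 and sum (mult * dim) = 1*2 = 2.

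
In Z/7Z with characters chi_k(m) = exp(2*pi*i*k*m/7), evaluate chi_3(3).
chi_3(3) = zeta_7^9 = exp(4*I*pi/7)

Argument: chi_3(3) = zeta_7^(3*3) = zeta_7^9. Since zeta_7^7 = 1, this equals zeta_7^2 = exp(2*pi*i*2/7) = exp(4*I*pi/7).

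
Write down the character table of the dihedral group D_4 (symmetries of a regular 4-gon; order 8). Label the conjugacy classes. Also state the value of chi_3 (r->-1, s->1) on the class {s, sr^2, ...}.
Conjugacy classes: {e} of size 1, {r^2} of size 1, {r^1, r^3} of size 2, {s, sr^2, ...} of size 2, {sr, sr^3, ...} of size 2.
Character table:
  irrep \ class              {e} (size 1)  {r^2} (size 1)  {r^1, r^3} (size 2)  {s, sr^2, ...} (size 2)  {sr, sr^3, ...} (size 2)
  chi_1 (triv)               1             1               1                    1                        1                       
  chi_2 (sign: r->1, s->-1)  1             1               1                    -1                       -1                      
  chi_3 (r->-1, s->1)        1             1               -1                   1                        -1                      
  chi_4 (r->-1, s->-1)       1             1               -1                   -1                       1                       
  chi_5 (2d, j=1)            2             -2              0                    0                        0                       

Spot check: chi_3 (r->-1, s->1) on {s, sr^2, ...} = 1.

Explanation: D_4 has order 2*4 = 8 with 5 conjugacy classes, hence 5 irreducibles. Sum of squared dims 1 + 1 + 1 + 1 + 4 = 8 = |G|. Linear characters come from the abelianisation; the 2-dimensional irreps have character r^k -> 2*cos(2*pi*j*k/4), reflections -> 0.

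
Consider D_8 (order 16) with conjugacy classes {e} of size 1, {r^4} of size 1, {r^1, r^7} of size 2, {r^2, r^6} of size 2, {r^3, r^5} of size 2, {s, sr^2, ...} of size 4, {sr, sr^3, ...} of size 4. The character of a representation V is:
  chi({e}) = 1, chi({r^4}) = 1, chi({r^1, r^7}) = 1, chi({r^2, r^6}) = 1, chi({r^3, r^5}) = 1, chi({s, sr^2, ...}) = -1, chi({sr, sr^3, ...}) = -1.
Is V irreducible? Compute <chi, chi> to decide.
Irreducible: <chi, chi> = 1.

Solution. <chi, chi> = (1/|G|) sum_C |C| * |chi(C)|^2 = (1/16)[1*|1|^2 + 1*|1|^2 + 2*|1|^2 + 2*|1|^2 + 2*|1|^2 + 4*|-1|^2 + 4*|-1|^2]
  = (1/16)[(1) + (1) + (2) + (2) + (2) + (4) + (4)] = 16/16 = 1.
A character is irreducible iff <chi, chi> = 1, so this representation is irreducible.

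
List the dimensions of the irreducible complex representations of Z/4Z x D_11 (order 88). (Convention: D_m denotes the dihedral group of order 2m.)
Dimensions: 1, 1, 1, 1, 1, 1, 1, 1, 2, 2, 2, 2, 2, 2, 2, 2, 2, 2, 2, 2, 2, 2, 2, 2, 2, 2, 2, 2

Details: There are 28 irreducibles (= number of conjugacy classes). Their dimensions d_i satisfy sum d_i^2 = |G| = 88: 1 + 1 + 1 + 1 + 1 + 1 + 1 + 1 + 4 + 4 + 4 + 4 + 4 + 4 + 4 + 4 + 4 + 4 + 4 + 4 + 4 + 4 + 4 + 4 + 4 + 4 + 4 + 4 = 88. (For the product with Z/4Z: each of the 4 1-dim characters of Z/4Z tensors with each irrep of D_11, giving 4 copies of each D_11-dimension.)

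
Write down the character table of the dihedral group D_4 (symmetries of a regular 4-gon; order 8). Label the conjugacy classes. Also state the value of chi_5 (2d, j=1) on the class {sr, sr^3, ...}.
Conjugacy classes: {e} of size 1, {r^2} of size 1, {r^1, r^3} of size 2, {s, sr^2, ...} of size 2, {sr, sr^3, ...} of size 2.
Character table:
  irrep \ class              {e} (size 1)  {r^2} (size 1)  {r^1, r^3} (size 2)  {s, sr^2, ...} (size 2)  {sr, sr^3, ...} (size 2)
  chi_1 (triv)               1             1               1                    1                        1                       
  chi_2 (sign: r->1, s->-1)  1             1               1                    -1                       -1                      
  chi_3 (r->-1, s->1)        1             1               -1                   1                        -1                      
  chi_4 (r->-1, s->-1)       1             1               -1                   -1                       1                       
  chi_5 (2d, j=1)            2             -2              0                    0                        0                       

Spot check: chi_5 (2d, j=1) on {sr, sr^3, ...} = 0.

D_4 has order 2*4 = 8 with 5 conjugacy classes, hence 5 irreducibles. Sum of squared dims 1 + 1 + 1 + 1 + 4 = 8 = |G|. Linear characters come from the abelianisation; the 2-dimensional irreps have character r^k -> 2*cos(2*pi*j*k/4), reflections -> 0.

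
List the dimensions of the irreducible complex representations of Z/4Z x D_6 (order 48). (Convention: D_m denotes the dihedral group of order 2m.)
Dimensions: 1, 1, 1, 1, 1, 1, 1, 1, 1, 1, 1, 1, 1, 1, 1, 1, 2, 2, 2, 2, 2, 2, 2, 2

Proof sketch: There are 24 irreducibles (= number of conjugacy classes). Their dimensions d_i satisfy sum d_i^2 = |G| = 48: 1 + 1 + 1 + 1 + 1 + 1 + 1 + 1 + 1 + 1 + 1 + 1 + 1 + 1 + 1 + 1 + 4 + 4 + 4 + 4 + 4 + 4 + 4 + 4 = 48. (For the product with Z/4Z: each of the 4 1-dim characters of Z/4Z tensors with each irrep of D_6, giving 4 copies of each D_6-dimension.)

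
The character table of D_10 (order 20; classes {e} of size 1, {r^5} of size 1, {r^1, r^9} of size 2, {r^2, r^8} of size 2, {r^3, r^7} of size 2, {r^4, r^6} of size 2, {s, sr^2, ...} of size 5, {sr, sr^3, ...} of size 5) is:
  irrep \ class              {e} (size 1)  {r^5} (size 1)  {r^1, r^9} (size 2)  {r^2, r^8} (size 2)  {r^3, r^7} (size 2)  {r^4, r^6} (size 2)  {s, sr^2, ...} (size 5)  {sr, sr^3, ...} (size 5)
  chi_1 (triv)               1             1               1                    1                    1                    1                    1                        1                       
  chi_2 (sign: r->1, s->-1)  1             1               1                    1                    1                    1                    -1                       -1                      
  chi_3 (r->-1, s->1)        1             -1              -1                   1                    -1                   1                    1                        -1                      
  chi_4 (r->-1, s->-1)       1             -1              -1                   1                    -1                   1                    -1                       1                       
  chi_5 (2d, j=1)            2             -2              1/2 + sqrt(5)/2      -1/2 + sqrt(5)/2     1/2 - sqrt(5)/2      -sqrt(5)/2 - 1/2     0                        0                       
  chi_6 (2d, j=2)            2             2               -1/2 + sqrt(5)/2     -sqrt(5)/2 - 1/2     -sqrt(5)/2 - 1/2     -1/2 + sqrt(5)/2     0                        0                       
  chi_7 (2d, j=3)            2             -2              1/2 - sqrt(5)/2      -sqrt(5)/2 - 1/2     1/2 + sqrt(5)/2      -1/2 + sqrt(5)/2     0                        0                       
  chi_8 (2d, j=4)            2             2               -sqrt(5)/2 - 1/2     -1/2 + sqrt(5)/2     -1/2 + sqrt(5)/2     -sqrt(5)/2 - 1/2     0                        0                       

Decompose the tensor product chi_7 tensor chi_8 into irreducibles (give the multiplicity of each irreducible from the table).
chi_7 tensor chi_8 = chi_5 + chi_7 (all other irreducibles have multiplicity 0).

Justification: The character of a tensor product is the pointwise product (chi_7 * chi_8)(C) = chi_7(C) * chi_8(C):
  {e}: (2)*(2), {r^5}: (-2)*(2), {r^1, r^9}: (1/2 - sqrt(5)/2)*(-sqrt(5)/2 - 1/2), {r^2, r^8}: (-sqrt(5)/2 - 1/2)*(-1/2 + sqrt(5)/2), {r^3, r^7}: (1/2 + sqrt(5)/2)*(-1/2 + sqrt(5)/2), {r^4, r^6}: (-1/2 + sqrt(5)/2)*(-sqrt(5)/2 - 1/2), {s, sr^2, ...}: (0)*(0), {sr, sr^3, ...}: (0)*(0)
so (chi_7 * chi_8) takes values
  {e} -> 4, {r^5} -> -4, {r^1, r^9} -> 1, {r^2, r^8} -> -1, {r^3, r^7} -> 1, {r^4, r^6} -> -1, {s, sr^2, ...} -> 0, {sr, sr^3, ...} -> 0.
Now take the inner product of this character with each irreducible chi from the table, <chi_7*chi_8, chi> = (1/20) sum_C |C| (chi_7*chi_8)(C) conj(chi(C)):
  <chi_7*chi_8, chi_1> = (1/20)[1*(4)*conj(1) + 1*(-4)*conj(1) + 2*(1)*conj(1) + 2*(-1)*conj(1) + 2*(1)*conj(1) + 2*(-1)*conj(1) + 5*(0)*conj(1) + 5*(0)*conj(1)]
      = (1/20)[(4) + (-4) + (2) + (-2) + (2) + (-2) + (0) + (0)] = 0/20 = 0
  <chi_7*chi_8, chi_2> = (1/20)[1*(4)*conj(1) + 1*(-4)*conj(1) + 2*(1)*conj(1) + 2*(-1)*conj(1) + 2*(1)*conj(1) + 2*(-1)*conj(1) + 5*(0)*conj(-1) + 5*(0)*conj(-1)]
      = (1/20)[(4) + (-4) + (2) + (-2) + (2) + (-2) + (0) + (0)] = 0/20 = 0
  <chi_7*chi_8, chi_3> = (1/20)[1*(4)*conj(1) + 1*(-4)*conj(-1) + 2*(1)*conj(-1) + 2*(-1)*conj(1) + 2*(1)*conj(-1) + 2*(-1)*conj(1) + 5*(0)*conj(1) + 5*(0)*conj(-1)]
      = (1/20)[(4) + (4) + (-2) + (-2) + (-2) + (-2) + (0) + (0)] = 0/20 = 0
  <chi_7*chi_8, chi_4> = (1/20)[1*(4)*conj(1) + 1*(-4)*conj(-1) + 2*(1)*conj(-1) + 2*(-1)*conj(1) + 2*(1)*conj(-1) + 2*(-1)*conj(1) + 5*(0)*conj(-1) + 5*(0)*conj(1)]
      = (1/20)[(4) + (4) + (-2) + (-2) + (-2) + (-2) + (0) + (0)] = 0/20 = 0
  <chi_7*chi_8, chi_5> = (1/20)[1*(4)*conj(2) + 1*(-4)*conj(-2) + 2*(1)*conj(1/2 + sqrt(5)/2) + 2*(-1)*conj(-1/2 + sqrt(5)/2) + 2*(1)*conj(1/2 - sqrt(5)/2) + 2*(-1)*conj(-sqrt(5)/2 - 1/2) + 5*(0)*conj(0) + 5*(0)*conj(0)]
      = (1/20)[(8) + (8) + (1 + sqrt(5)) + (1 - sqrt(5)) + (1 - sqrt(5)) + (1 + sqrt(5)) + (0) + (0)] = 20/20 = 1
  <chi_7*chi_8, chi_6> = (1/20)[1*(4)*conj(2) + 1*(-4)*conj(2) + 2*(1)*conj(-1/2 + sqrt(5)/2) + 2*(-1)*conj(-sqrt(5)/2 - 1/2) + 2*(1)*conj(-sqrt(5)/2 - 1/2) + 2*(-1)*conj(-1/2 + sqrt(5)/2) + 5*(0)*conj(0) + 5*(0)*conj(0)]
      = (1/20)[(8) + (-8) + (-1 + sqrt(5)) + (1 + sqrt(5)) + (-sqrt(5) - 1) + (1 - sqrt(5)) + (0) + (0)] = 0/20 = 0
  <chi_7*chi_8, chi_7> = (1/20)[1*(4)*conj(2) + 1*(-4)*conj(-2) + 2*(1)*conj(1/2 - sqrt(5)/2) + 2*(-1)*conj(-sqrt(5)/2 - 1/2) + 2*(1)*conj(1/2 + sqrt(5)/2) + 2*(-1)*conj(-1/2 + sqrt(5)/2) + 5*(0)*conj(0) + 5*(0)*conj(0)]
      = (1/20)[(8) + (8) + (1 - sqrt(5)) + (1 + sqrt(5)) + (1 + sqrt(5)) + (1 - sqrt(5)) + (0) + (0)] = 20/20 = 1
  <chi_7*chi_8, chi_8> = (1/20)[1*(4)*conj(2) + 1*(-4)*conj(2) + 2*(1)*conj(-sqrt(5)/2 - 1/2) + 2*(-1)*conj(-1/2 + sqrt(5)/2) + 2*(1)*conj(-1/2 + sqrt(5)/2) + 2*(-1)*conj(-sqrt(5)/2 - 1/2) + 5*(0)*conj(0) + 5*(0)*conj(0)]
      = (1/20)[(8) + (-8) + (-sqrt(5) - 1) + (1 - sqrt(5)) + (-1 + sqrt(5)) + (1 + sqrt(5)) + (0) + (0)] = 0/20 = 0
Hence the multiplicities are chi_5: 1, chi_7: 1. Dimension check: dim(chi_7)*dim(chi_8) = 2*2 = 4 and sum (mult * dim) = 1*2 + 1*2 = 4.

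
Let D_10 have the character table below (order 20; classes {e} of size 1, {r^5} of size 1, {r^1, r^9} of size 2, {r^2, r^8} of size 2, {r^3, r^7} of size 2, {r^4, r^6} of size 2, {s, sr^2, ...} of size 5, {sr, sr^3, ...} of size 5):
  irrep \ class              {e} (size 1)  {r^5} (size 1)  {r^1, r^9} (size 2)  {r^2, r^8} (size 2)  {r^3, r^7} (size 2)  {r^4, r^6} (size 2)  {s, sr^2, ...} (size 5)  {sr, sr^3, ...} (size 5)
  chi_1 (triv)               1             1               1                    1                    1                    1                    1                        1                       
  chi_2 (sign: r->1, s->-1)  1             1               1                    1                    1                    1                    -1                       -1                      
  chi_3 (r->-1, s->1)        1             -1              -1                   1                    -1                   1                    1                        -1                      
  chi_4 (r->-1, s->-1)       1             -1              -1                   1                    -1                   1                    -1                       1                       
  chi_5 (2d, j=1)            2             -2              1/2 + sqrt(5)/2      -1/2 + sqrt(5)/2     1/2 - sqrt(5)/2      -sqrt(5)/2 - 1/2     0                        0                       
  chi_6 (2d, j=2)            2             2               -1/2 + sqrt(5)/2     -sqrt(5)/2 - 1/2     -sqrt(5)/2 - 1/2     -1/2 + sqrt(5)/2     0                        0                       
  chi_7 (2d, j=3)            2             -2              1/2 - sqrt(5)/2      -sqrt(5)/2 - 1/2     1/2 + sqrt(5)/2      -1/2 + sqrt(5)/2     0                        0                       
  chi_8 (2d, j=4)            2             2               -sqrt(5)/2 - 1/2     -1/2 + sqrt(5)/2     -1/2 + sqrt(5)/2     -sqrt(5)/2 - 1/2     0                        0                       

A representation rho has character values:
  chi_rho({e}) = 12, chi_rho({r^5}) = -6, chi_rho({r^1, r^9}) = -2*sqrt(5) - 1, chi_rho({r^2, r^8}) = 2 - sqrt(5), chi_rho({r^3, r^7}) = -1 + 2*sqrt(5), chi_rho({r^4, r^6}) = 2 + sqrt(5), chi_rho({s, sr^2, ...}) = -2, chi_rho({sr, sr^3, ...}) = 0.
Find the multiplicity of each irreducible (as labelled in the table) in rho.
Multiplicities: chi_1: 0, chi_2: 1, chi_3: 1, chi_4: 2, chi_5: 0, chi_6: 0, chi_7: 3, chi_8: 1.

Solution. Use <chi_rho, chi> = (1/|G|) sum_C |C| * chi_rho(C) * conj(chi(C)) with |G| = 20 for each irreducible chi in the table:
  <chi_rho, chi_1> = (1/20)[1*(12)*conj(1) + 1*(-6)*conj(1) + 2*(-2*sqrt(5) - 1)*conj(1) + 2*(2 - sqrt(5))*conj(1) + 2*(-1 + 2*sqrt(5))*conj(1) + 2*(2 + sqrt(5))*conj(1) + 5*(-2)*conj(1) + 5*(0)*conj(1)]
      = (1/20)[(12) + (-6) + (-4*sqrt(5) - 2) + (4 - 2*sqrt(5)) + (-2 + 4*sqrt(5)) + (4 + 2*sqrt(5)) + (-10) + (0)] = 0/20 = 0
  <chi_rho, chi_2> = (1/20)[1*(12)*conj(1) + 1*(-6)*conj(1) + 2*(-2*sqrt(5) - 1)*conj(1) + 2*(2 - sqrt(5))*conj(1) + 2*(-1 + 2*sqrt(5))*conj(1) + 2*(2 + sqrt(5))*conj(1) + 5*(-2)*conj(-1) + 5*(0)*conj(-1)]
      = (1/20)[(12) + (-6) + (-4*sqrt(5) - 2) + (4 - 2*sqrt(5)) + (-2 + 4*sqrt(5)) + (4 + 2*sqrt(5)) + (10) + (0)] = 20/20 = 1
  <chi_rho, chi_3> = (1/20)[1*(12)*conj(1) + 1*(-6)*conj(-1) + 2*(-2*sqrt(5) - 1)*conj(-1) + 2*(2 - sqrt(5))*conj(1) + 2*(-1 + 2*sqrt(5))*conj(-1) + 2*(2 + sqrt(5))*conj(1) + 5*(-2)*conj(1) + 5*(0)*conj(-1)]
      = (1/20)[(12) + (6) + (2 + 4*sqrt(5)) + (4 - 2*sqrt(5)) + (2 - 4*sqrt(5)) + (4 + 2*sqrt(5)) + (-10) + (0)] = 20/20 = 1
  <chi_rho, chi_4> = (1/20)[1*(12)*conj(1) + 1*(-6)*conj(-1) + 2*(-2*sqrt(5) - 1)*conj(-1) + 2*(2 - sqrt(5))*conj(1) + 2*(-1 + 2*sqrt(5))*conj(-1) + 2*(2 + sqrt(5))*conj(1) + 5*(-2)*conj(-1) + 5*(0)*conj(1)]
      = (1/20)[(12) + (6) + (2 + 4*sqrt(5)) + (4 - 2*sqrt(5)) + (2 - 4*sqrt(5)) + (4 + 2*sqrt(5)) + (10) + (0)] = 40/20 = 2
  <chi_rho, chi_5> = (1/20)[1*(12)*conj(2) + 1*(-6)*conj(-2) + 2*(-2*sqrt(5) - 1)*conj(1/2 + sqrt(5)/2) + 2*(2 - sqrt(5))*conj(-1/2 + sqrt(5)/2) + 2*(-1 + 2*sqrt(5))*conj(1/2 - sqrt(5)/2) + 2*(2 + sqrt(5))*conj(-sqrt(5)/2 - 1/2) + 5*(-2)*conj(0) + 5*(0)*conj(0)]
      = (1/20)[(24) + (12) + (-11 - 3*sqrt(5)) + (-7 + 3*sqrt(5)) + (-11 + 3*sqrt(5)) + (-7 - 3*sqrt(5)) + (0) + (0)] = 0/20 = 0
  <chi_rho, chi_6> = (1/20)[1*(12)*conj(2) + 1*(-6)*conj(2) + 2*(-2*sqrt(5) - 1)*conj(-1/2 + sqrt(5)/2) + 2*(2 - sqrt(5))*conj(-sqrt(5)/2 - 1/2) + 2*(-1 + 2*sqrt(5))*conj(-sqrt(5)/2 - 1/2) + 2*(2 + sqrt(5))*conj(-1/2 + sqrt(5)/2) + 5*(-2)*conj(0) + 5*(0)*conj(0)]
      = (1/20)[(24) + (-12) + (-9 + sqrt(5)) + (3 - sqrt(5)) + (-9 - sqrt(5)) + (sqrt(5) + 3) + (0) + (0)] = 0/20 = 0
  <chi_rho, chi_7> = (1/20)[1*(12)*conj(2) + 1*(-6)*conj(-2) + 2*(-2*sqrt(5) - 1)*conj(1/2 - sqrt(5)/2) + 2*(2 - sqrt(5))*conj(-sqrt(5)/2 - 1/2) + 2*(-1 + 2*sqrt(5))*conj(1/2 + sqrt(5)/2) + 2*(2 + sqrt(5))*conj(-1/2 + sqrt(5)/2) + 5*(-2)*conj(0) + 5*(0)*conj(0)]
      = (1/20)[(24) + (12) + (9 - sqrt(5)) + (3 - sqrt(5)) + (sqrt(5) + 9) + (sqrt(5) + 3) + (0) + (0)] = 60/20 = 3
  <chi_rho, chi_8> = (1/20)[1*(12)*conj(2) + 1*(-6)*conj(2) + 2*(-2*sqrt(5) - 1)*conj(-sqrt(5)/2 - 1/2) + 2*(2 - sqrt(5))*conj(-1/2 + sqrt(5)/2) + 2*(-1 + 2*sqrt(5))*conj(-1/2 + sqrt(5)/2) + 2*(2 + sqrt(5))*conj(-sqrt(5)/2 - 1/2) + 5*(-2)*conj(0) + 5*(0)*conj(0)]
      = (1/20)[(24) + (-12) + (3*sqrt(5) + 11) + (-7 + 3*sqrt(5)) + (11 - 3*sqrt(5)) + (-7 - 3*sqrt(5)) + (0) + (0)] = 20/20 = 1
Dimension check: dim(rho) = sum (mult * dim) = 0*1 + 1*1 + 1*1 + 2*1 + 0*2 + 0*2 + 3*2 + 1*2 = 12 = chi_rho(e) = 12.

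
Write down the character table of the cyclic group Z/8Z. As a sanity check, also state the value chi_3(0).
Character table of Z/8Z (irreps indexed chi_0,...,chi_7 with chi_k(m) = zeta_8^(k*m), zeta_8 = exp(2*pi*i/8)):
  irrep \ class  {0} (size 1)  {1} (size 1)    {2} (size 1)  {3} (size 1)    {4} (size 1)  {5} (size 1)    {6} (size 1)  {7} (size 1)  
  chi_0          1             1               1             1               1             1               1             1             
  chi_1          1             exp(I*pi/4)     I             exp(3*I*pi/4)   -1            exp(-3*I*pi/4)  -I            exp(-I*pi/4)  
  chi_2          1             I               -1            -I              1             I               -1            -I            
  chi_3          1             exp(3*I*pi/4)   -I            exp(I*pi/4)     -1            exp(-I*pi/4)    I             exp(-3*I*pi/4)
  chi_4          1             -1              1             -1              1             -1              1             -1            
  chi_5          1             exp(-3*I*pi/4)  I             exp(-I*pi/4)    -1            exp(I*pi/4)     -I            exp(3*I*pi/4) 
  chi_6          1             -I              -1            I               1             -I              -1            I             
  chi_7          1             exp(-I*pi/4)    -I            exp(-3*I*pi/4)  -1            exp(3*I*pi/4)   I             exp(I*pi/4)   

Spot check: chi_3(0) = zeta_8^(3*0) = zeta_8^0 = 1.

Justification: Z/8Z is abelian, so all 8 irreducible complex representations are 1-dimensional. They are given by chi_k(m) = zeta_8^(k*m) for k = 0,...,7. Row orthogonality: sum_m chi_k(m) conj(chi_l(m)) = 8 * [k = l].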